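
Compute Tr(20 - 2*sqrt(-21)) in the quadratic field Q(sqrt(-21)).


Tr(a + b*sqrt(d)) = (a + b*sqrt(d)) + (a - b*sqrt(d)) = 2a
= 2 * (20)
= 40

40


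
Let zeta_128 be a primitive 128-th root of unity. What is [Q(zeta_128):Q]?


The degree equals Euler's totient phi(128).
128 = 2^7
phi(128) = 64

64


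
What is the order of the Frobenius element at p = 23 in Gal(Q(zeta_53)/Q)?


The Frobenius at p in Gal(Q(zeta_n)/Q) = (Z/nZ)* is the class of p, so its order is ord_53(23), the smallest k >= 1 with 23^k = 1 mod 53.
n = 53 = 53, phi(53) = 52; the order divides phi(n).
Divisors of 52: 1, 2, 4, 13, 26, 52
Repeated squaring mod 53: 23^1 = 23, 23^2 = 52, 23^4 = 1, 23^8 = 1, 23^16 = 1, 23^32 = 1
Test divisors in increasing order:
  k=1: 23^1 = 23 mod 53
  k=2: 23^2 = 52 mod 53
  k=4: 23^4 = 1 mod 53  <- first divisor giving 1
Order = 4

4


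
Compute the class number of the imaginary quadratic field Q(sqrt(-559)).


K = Q(sqrt(-559)). d mod 4 = 1, so D = disc(K) = d = -559
h(K) equals the number of primitive reduced positive-definite forms (a, b, c) = a*x^2 + b*x*y + c*y^2 with b^2 - 4ac = D,
where reduced means |b| <= a <= c, with b >= 0 whenever |b| = a or a = c, and primitive means gcd(a, b, c) = 1.
Reduced forces 3a^2 <= |D| = 559, so 1 <= a <= 13; b must have the parity of D, and c = (b^2 - D)/(4a) must be an integer >= a.
Enumerate a = 1..13, b in [-a, a]:
  a=1: (1, 1, 140)  [1]
  a=2: (2, -1, 70), (2, 1, 70)  [2]
  a=3: none
  a=4: (4, -1, 35), (4, 1, 35)  [2]
  a=5: (5, -1, 28), (5, 1, 28)  [2]
  a=6: none
  a=7: (7, -1, 20), (7, 1, 20)  [2]
  a=8: (8, -7, 19), (8, 7, 19)  [2]
  a=9: none
  a=10: (10, -9, 16), (10, -1, 14), (10, 1, 14), (10, 9, 16)  [4]
  a=11..12: none
  a=13: (13, 13, 14)  [1]
Total reduced forms: 1 + 2 + 2 + 2 + 2 + 2 + 4 + 1 = 16
h = 16

16


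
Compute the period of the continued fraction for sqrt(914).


Run the CF algorithm for sqrt(914).
a_0 = floor(sqrt(914)) = 30; set m_0=0, q_0=1.
Recurrence: m' = q*a - m,  q' = (d - m'^2)/q,  a' = floor((a_0 + m')/q').
  step 1: m=30, q=14, a=4
  step 2: m=26, q=17, a=3
  step 3: m=25, q=17, a=3
  step 4: m=26, q=14, a=4
  step 5: m=30, q=1, a=60
a_5 = 2*a_0 = 60, so the period closes here.
sqrt(914) = [30; 4, 3, 3, 4, 60]
Period length = 5

5


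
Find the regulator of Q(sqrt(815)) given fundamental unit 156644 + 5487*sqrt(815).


epsilon = 156644 + 5487*sqrt(815)
= 313288.0000
R = ln(313288.0000)
= 12.6549

12.6549


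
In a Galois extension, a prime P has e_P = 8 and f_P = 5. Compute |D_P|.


|D_P| = e * f
= 8 * 5
= 40

40


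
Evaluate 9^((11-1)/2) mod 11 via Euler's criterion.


p = 11 is prime and the exponent is (p-1)/2 = 5, so by Euler's criterion 9^5 = (9/11) = +1 or -1 mod 11.
Compute by square-and-multiply:
  5 = 4 + 1 (binary 101)
  Repeated squaring mod 11: 9^1 = 9, 9^2 = 4, 9^4 = 5
  9^5 = 9^4 * 9^1 = 5 * 9 mod 11
    5 * 9 = 45 = 1 mod 11
  9^5 = 1 mod 11
Result 1: 9 is a quadratic residue mod 11.
9^5 mod 11 = 1

1


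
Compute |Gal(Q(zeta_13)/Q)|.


|Gal(Q(zeta_13)/Q)| = phi(13)
= 12

12


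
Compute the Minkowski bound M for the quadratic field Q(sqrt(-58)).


d = -58, d mod 4 = 2, so disc(K) = 4d = -232; |disc(K)| = 232
Imaginary quadratic field, so n = 2, s = r2 = 1, r1 = 0
M = (n!/n^n) * (4/pi)^s * sqrt(|disc(K)|) = (2!/2^2) * (4/pi)^1 * sqrt(232)
= 0.5 * 1.273240 * 15.231546
= 9.6967

9.6967


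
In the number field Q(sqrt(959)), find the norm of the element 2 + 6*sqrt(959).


N(a + b*sqrt(d)) = a^2 - d*b^2
= (2)^2 - (959)*(6)^2
= 4 - 34524
= -34520

-34520


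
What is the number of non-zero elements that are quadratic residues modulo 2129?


For prime p, the number of non-zero quadratic residues is (p-1)/2.
= (2129-1)/2
= 1064

1064


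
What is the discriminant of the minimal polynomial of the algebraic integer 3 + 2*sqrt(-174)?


The element 3 + 2*sqrt(-174) has minimal polynomial:
x^2 - 6*x + 705
Discriminant = (-6)^2 - 4*(705)
= 36 - 2820
= -2784

-2784


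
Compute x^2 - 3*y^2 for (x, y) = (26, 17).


x^2 - d*y^2
= 26^2 - 3*17^2
= 676 - 867
= -191

-191


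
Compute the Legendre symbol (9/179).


p = 179 is prime, so compute (9/179) with the reciprocity algorithm (Jacobi-symbol steps: pull out 2s via (2/n), flip via reciprocity, reduce):
  reciprocity: (9/179) -> +(179/9)
  reduce: (8/9)
  pull out 2: (2/9) = +1  (since 9 mod 8 = 1)
  pull out 2: (2/9) = +1  (since 9 mod 8 = 1)
  pull out 2: (2/9) = +1  (since 9 mod 8 = 1)
  (1/9) = 1
Product of signs = 1
(9/179) = 1

1


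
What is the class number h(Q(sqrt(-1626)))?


K = Q(sqrt(-1626)). d mod 4 = 2, so D = disc(K) = 4d = -6504
h(K) equals the number of primitive reduced positive-definite forms (a, b, c) = a*x^2 + b*x*y + c*y^2 with b^2 - 4ac = D,
where reduced means |b| <= a <= c, with b >= 0 whenever |b| = a or a = c, and primitive means gcd(a, b, c) = 1.
Reduced forces 3a^2 <= |D| = 6504, so 1 <= a <= 46; b must have the parity of D, and c = (b^2 - D)/(4a) must be an integer >= a.
Enumerate a = 1..46, b in [-a, a]:
  a=1: (1, 0, 1626)  [1]
  a=2: (2, 0, 813)  [1]
  a=3: (3, 0, 542)  [1]
  a=4: none
  a=5: (5, -4, 326), (5, 4, 326)  [2]
  a=6: (6, 0, 271)  [1]
  a=7..9: none
  a=10: (10, -4, 163), (10, 4, 163)  [2]
  a=11..12: none
  a=13: (13, -10, 127), (13, 10, 127)  [2]
  a=14: none
  a=15: (15, -6, 109), (15, 6, 109)  [2]
  a=16..24: none
  a=25: (25, -14, 67), (25, 14, 67)  [2]
  a=26: (26, -16, 65), (26, 16, 65)  [2]
  a=27..29: none
  a=30: (30, -24, 59), (30, 24, 59)  [2]
  a=31..38: none
  a=39: (39, -36, 50), (39, 36, 50)  [2]
  a=40..46: none
Total reduced forms: 1 + 1 + 1 + 2 + 1 + 2 + 2 + 2 + 2 + 2 + 2 + 2 = 20
h = 20

20


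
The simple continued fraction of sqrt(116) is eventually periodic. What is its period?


Run the CF algorithm for sqrt(116).
a_0 = floor(sqrt(116)) = 10; set m_0=0, q_0=1.
Recurrence: m' = q*a - m,  q' = (d - m'^2)/q,  a' = floor((a_0 + m')/q').
  step 1: m=10, q=16, a=1
  step 2: m=6, q=5, a=3
  step 3: m=9, q=7, a=2
  step 4: m=5, q=13, a=1
  step 5: m=8, q=4, a=4
  step 6: m=8, q=13, a=1
  step 7: m=5, q=7, a=2
  step 8: m=9, q=5, a=3
  step 9: m=6, q=16, a=1
  step 10: m=10, q=1, a=20
a_10 = 2*a_0 = 20, so the period closes here.
sqrt(116) = [10; 1, 3, 2, 1, 4, 1, 2, 3, 1, 20]
Period length = 10

10


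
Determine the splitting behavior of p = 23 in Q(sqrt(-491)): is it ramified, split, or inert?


K = Q(sqrt(-491)). Since d mod 4 = 1, disc(K) = -491.
Check p | disc: -491 mod 23 = 15.
p does not divide disc. Compute Legendre symbol (d/p):
15^((23-1)/2) mod 23 = -1
(d/p) = -1, so p is inert: (p) stays prime with e=1, f=2, g=1.
Therefore p is inert.

inert


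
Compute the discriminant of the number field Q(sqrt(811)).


For K = Q(sqrt(d)) with d squarefree: disc(K) = d if d = 1 mod 4, and disc(K) = 4d if d = 2 or 3 mod 4.
Here d = 811, and d mod 4 = 3.
d = 3 mod 4, not 1 (O_K = Z[sqrt(d)]), so disc(K) = 4d = 4 * (811) = 3244

3244


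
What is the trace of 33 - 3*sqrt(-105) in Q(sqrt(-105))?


Tr(a + b*sqrt(d)) = (a + b*sqrt(d)) + (a - b*sqrt(d)) = 2a
= 2 * (33)
= 66

66


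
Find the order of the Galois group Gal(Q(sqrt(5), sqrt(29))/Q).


The 2 square roots of distinct primes are multiplicatively independent over Q,
so [K:Q] = 2^2 and Gal(K/Q) is isomorphic to (Z/2Z)^2.
|Gal| = 2^2 = 4

4


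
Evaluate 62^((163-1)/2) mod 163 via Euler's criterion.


p = 163 is prime and the exponent is (p-1)/2 = 81, so by Euler's criterion 62^81 = (62/163) = +1 or -1 mod 163.
Compute by square-and-multiply:
  81 = 64 + 16 + 1 (binary 1010001)
  Repeated squaring mod 163: 62^1 = 62, 62^2 = 95, 62^4 = 60, 62^8 = 14, 62^16 = 33, 62^32 = 111, 62^64 = 96
  62^81 = 62^64 * 62^16 * 62^1 = 96 * 33 * 62 mod 163
    96 * 33 = 3168 = 71 mod 163
    71 * 62 = 4402 = 1 mod 163
  62^81 = 1 mod 163
Result 1: 62 is a quadratic residue mod 163.
62^81 mod 163 = 1

1


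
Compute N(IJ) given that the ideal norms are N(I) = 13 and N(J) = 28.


N(IJ) = N(I) * N(J)
= 13 * 28
= 364

364


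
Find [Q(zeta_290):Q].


The degree equals Euler's totient phi(290).
290 = 2 * 5 * 29
phi(290) = 112

112


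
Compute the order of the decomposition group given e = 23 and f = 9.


|D_P| = e * f
= 23 * 9
= 207

207


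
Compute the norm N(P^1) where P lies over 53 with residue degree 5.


N(P^a) = p^(a*f)
= 53^(1*5)
= 53^5
= 418195493

418195493


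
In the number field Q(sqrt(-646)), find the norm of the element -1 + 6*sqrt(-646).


N(a + b*sqrt(d)) = a^2 - d*b^2
= (-1)^2 - (-646)*(6)^2
= 1 + 23256
= 23257

23257


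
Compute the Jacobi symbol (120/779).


Compute (120/779) via quadratic reciprocity:
  pull out 2: (2/779) = -1  (since 779 mod 8 = 3)
  pull out 2: (2/779) = -1  (since 779 mod 8 = 3)
  pull out 2: (2/779) = -1  (since 779 mod 8 = 3)
  reciprocity: (15/779) -> -(779/15)
  reduce: (14/15)
  pull out 2: (2/15) = +1  (since 15 mod 8 = 7)
  reciprocity: (7/15) -> -(15/7)
  reduce: (1/7)
  (1/7) = 1
Product of signs = -1

-1


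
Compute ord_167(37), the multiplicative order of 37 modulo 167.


We want ord_167(37), the smallest k >= 1 with 37^k = 1 mod 167.
n = 167 = 167, phi(167) = 166; the order divides phi(n).
Divisors of 166: 1, 2, 83, 166
Repeated squaring mod 167: 37^1 = 37, 37^2 = 33, 37^4 = 87, 37^8 = 54, 37^16 = 77, 37^32 = 84, 37^64 = 42, 37^128 = 94
Test divisors in increasing order:
  k=1: 37^1 = 37 mod 167
  k=2: 37^2 = 33 mod 167
  k=83: 37^83 = 42 * 77 * 33 * 37 = 166 mod 167
  k=166: 37^166 = 94 * 84 * 87 * 33 = 1 mod 167  <- first divisor giving 1
Order = 166

166


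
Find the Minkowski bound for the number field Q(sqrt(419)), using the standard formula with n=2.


d = 419, d mod 4 = 3, so disc(K) = 4d = 1676; |disc(K)| = 1676
Real quadratic field, so n = 2, s = r2 = 0, r1 = 2
M = (n!/n^n) * (4/pi)^s * sqrt(|disc(K)|) = (2!/2^2) * (4/pi)^0 * sqrt(1676)
= 0.5 * 1.000000 * 40.938979
= 20.4695

20.4695


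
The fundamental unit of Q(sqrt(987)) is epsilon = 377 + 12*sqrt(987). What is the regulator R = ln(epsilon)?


epsilon = 377 + 12*sqrt(987)
= 753.9987
R = ln(753.9987)
= 6.6254

6.6254


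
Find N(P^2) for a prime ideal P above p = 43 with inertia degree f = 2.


N(P^a) = p^(a*f)
= 43^(2*2)
= 43^4
= 3418801

3418801


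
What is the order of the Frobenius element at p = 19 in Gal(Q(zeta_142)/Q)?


The Frobenius at p in Gal(Q(zeta_n)/Q) = (Z/nZ)* is the class of p, so its order is ord_142(19), the smallest k >= 1 with 19^k = 1 mod 142.
n = 142 = 2 * 71, phi(142) = 70; the order divides phi(n).
Divisors of 70: 1, 2, 5, 7, 10, 14, 35, 70
Repeated squaring mod 142: 19^1 = 19, 19^2 = 77, 19^4 = 107, 19^8 = 89, 19^16 = 111, 19^32 = 109, 19^64 = 95
Test divisors in increasing order:
  k=1: 19^1 = 19 mod 142
  k=2: 19^2 = 77 mod 142
  k=5: 19^5 = 107 * 19 = 45 mod 142
  k=7: 19^7 = 107 * 77 * 19 = 57 mod 142
  k=10: 19^10 = 89 * 77 = 37 mod 142
  k=14: 19^14 = 89 * 107 * 77 = 125 mod 142
  k=35: 19^35 = 109 * 77 * 19 = 1 mod 142  <- first divisor giving 1
Order = 35

35


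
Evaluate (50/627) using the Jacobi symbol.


Compute (50/627) via quadratic reciprocity:
  pull out 2: (2/627) = -1  (since 627 mod 8 = 3)
  reciprocity: (25/627) -> +(627/25)
  reduce: (2/25)
  pull out 2: (2/25) = +1  (since 25 mod 8 = 1)
  (1/25) = 1
Product of signs = -1

-1


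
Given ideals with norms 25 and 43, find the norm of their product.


N(IJ) = N(I) * N(J)
= 25 * 43
= 1075

1075


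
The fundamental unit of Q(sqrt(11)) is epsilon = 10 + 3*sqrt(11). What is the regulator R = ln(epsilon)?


epsilon = 10 + 3*sqrt(11)
= 19.9499
R = ln(19.9499)
= 2.9932

2.9932


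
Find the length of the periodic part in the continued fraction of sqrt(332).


Run the CF algorithm for sqrt(332).
a_0 = floor(sqrt(332)) = 18; set m_0=0, q_0=1.
Recurrence: m' = q*a - m,  q' = (d - m'^2)/q,  a' = floor((a_0 + m')/q').
  step 1: m=18, q=8, a=4
  step 2: m=14, q=17, a=1
  step 3: m=3, q=19, a=1
  step 4: m=16, q=4, a=8
  step 5: m=16, q=19, a=1
  step 6: m=3, q=17, a=1
  step 7: m=14, q=8, a=4
  step 8: m=18, q=1, a=36
a_8 = 2*a_0 = 36, so the period closes here.
sqrt(332) = [18; 4, 1, 1, 8, 1, 1, 4, 36]
Period length = 8

8


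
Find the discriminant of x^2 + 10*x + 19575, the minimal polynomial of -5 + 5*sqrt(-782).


The element -5 + 5*sqrt(-782) has minimal polynomial:
x^2 + 10*x + 19575
Discriminant = (10)^2 - 4*(19575)
= 100 - 78300
= -78200

-78200


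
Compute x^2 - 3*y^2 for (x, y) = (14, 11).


x^2 - d*y^2
= 14^2 - 3*11^2
= 196 - 363
= -167

-167


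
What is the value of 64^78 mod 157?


p = 157 is prime and the exponent is (p-1)/2 = 78, so by Euler's criterion 64^78 = (64/157) = +1 or -1 mod 157.
Compute by square-and-multiply:
  78 = 64 + 8 + 4 + 2 (binary 1001110)
  Repeated squaring mod 157: 64^1 = 64, 64^2 = 14, 64^4 = 39, 64^8 = 108, 64^16 = 46, 64^32 = 75, 64^64 = 130
  64^78 = 64^64 * 64^8 * 64^4 * 64^2 = 130 * 108 * 39 * 14 mod 157
    130 * 108 = 14040 = 67 mod 157
    67 * 39 = 2613 = 101 mod 157
    101 * 14 = 1414 = 1 mod 157
  64^78 = 1 mod 157
Result 1: 64 is a quadratic residue mod 157.
64^78 mod 157 = 1

1


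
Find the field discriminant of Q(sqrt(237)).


For K = Q(sqrt(d)) with d squarefree: disc(K) = d if d = 1 mod 4, and disc(K) = 4d if d = 2 or 3 mod 4.
Here d = 237, and d mod 4 = 1.
d = 1 mod 4 (O_K = Z[(1+sqrt(d))/2]), so disc(K) = d = 237

237


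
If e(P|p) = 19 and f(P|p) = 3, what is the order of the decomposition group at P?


|D_P| = e * f
= 19 * 3
= 57

57


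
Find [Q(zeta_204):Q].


The degree equals Euler's totient phi(204).
204 = 2^2 * 3 * 17
phi(204) = 64

64


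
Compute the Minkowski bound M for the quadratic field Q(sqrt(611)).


d = 611, d mod 4 = 3, so disc(K) = 4d = 2444; |disc(K)| = 2444
Real quadratic field, so n = 2, s = r2 = 0, r1 = 2
M = (n!/n^n) * (4/pi)^s * sqrt(|disc(K)|) = (2!/2^2) * (4/pi)^0 * sqrt(2444)
= 0.5 * 1.000000 * 49.436828
= 24.7184

24.7184


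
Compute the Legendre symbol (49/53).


p = 53 is prime, so compute (49/53) with the reciprocity algorithm (Jacobi-symbol steps: pull out 2s via (2/n), flip via reciprocity, reduce):
  reciprocity: (49/53) -> +(53/49)
  reduce: (4/49)
  pull out 2: (2/49) = +1  (since 49 mod 8 = 1)
  pull out 2: (2/49) = +1  (since 49 mod 8 = 1)
  (1/49) = 1
Product of signs = 1
(49/53) = 1

1


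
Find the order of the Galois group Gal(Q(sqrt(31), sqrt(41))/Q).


The 2 square roots of distinct primes are multiplicatively independent over Q,
so [K:Q] = 2^2 and Gal(K/Q) is isomorphic to (Z/2Z)^2.
|Gal| = 2^2 = 4

4


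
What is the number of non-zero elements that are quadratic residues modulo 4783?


For prime p, the number of non-zero quadratic residues is (p-1)/2.
= (4783-1)/2
= 2391

2391


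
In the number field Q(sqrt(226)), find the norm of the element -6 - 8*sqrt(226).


N(a + b*sqrt(d)) = a^2 - d*b^2
= (-6)^2 - (226)*(-8)^2
= 36 - 14464
= -14428

-14428


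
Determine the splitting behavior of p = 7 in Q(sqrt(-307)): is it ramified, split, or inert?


K = Q(sqrt(-307)). Since d mod 4 = 1, disc(K) = -307.
Check p | disc: -307 mod 7 = 1.
p does not divide disc. Compute Legendre symbol (d/p):
1^((7-1)/2) mod 7 = 1
(d/p) = 1, so p splits: (p) = P*P' with e=1, f=1, g=2.
Therefore p is split.

split


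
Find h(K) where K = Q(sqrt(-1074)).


K = Q(sqrt(-1074)). d mod 4 = 2, so D = disc(K) = 4d = -4296
h(K) equals the number of primitive reduced positive-definite forms (a, b, c) = a*x^2 + b*x*y + c*y^2 with b^2 - 4ac = D,
where reduced means |b| <= a <= c, with b >= 0 whenever |b| = a or a = c, and primitive means gcd(a, b, c) = 1.
Reduced forces 3a^2 <= |D| = 4296, so 1 <= a <= 37; b must have the parity of D, and c = (b^2 - D)/(4a) must be an integer >= a.
Enumerate a = 1..37, b in [-a, a]:
  a=1: (1, 0, 1074)  [1]
  a=2: (2, 0, 537)  [1]
  a=3: (3, 0, 358)  [1]
  a=4: none
  a=5: (5, -2, 215), (5, 2, 215)  [2]
  a=6: (6, 0, 179)  [1]
  a=7: (7, -4, 154), (7, 4, 154)  [2]
  a=8..9: none
  a=10: (10, -8, 109), (10, 8, 109)  [2]
  a=11: (11, -4, 98), (11, 4, 98)  [2]
  a=12..13: none
  a=14: (14, -4, 77), (14, 4, 77)  [2]
  a=15: (15, -12, 74), (15, 12, 74)  [2]
  a=16..18: none
  a=19: (19, -6, 57), (19, 6, 57)  [2]
  a=20: none
  a=21: (21, -18, 55), (21, 18, 55)  [2]
  a=22: (22, -4, 49), (22, 4, 49)  [2]
  a=23..24: none
  a=25: (25, -2, 43), (25, 2, 43)  [2]
  a=26..28: none
  a=29: (29, -24, 42), (29, 24, 42)  [2]
  a=30: (30, -12, 37), (30, 12, 37)  [2]
  a=31..32: none
  a=33: (33, -18, 35), (33, 18, 35)  [2]
  a=34: none
  a=35: (35, -32, 38), (35, 32, 38)  [2]
  a=36..37: none
Total reduced forms: 1 + 1 + 1 + 2 + 1 + 2 + 2 + 2 + 2 + 2 + 2 + 2 + 2 + 2 + 2 + 2 + 2 + 2 = 32
h = 32

32


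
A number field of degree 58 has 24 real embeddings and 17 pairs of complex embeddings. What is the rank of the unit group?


By Dirichlet's unit theorem:
rank = r1 + r2 - 1
= 24 + 17 - 1
= 40

40


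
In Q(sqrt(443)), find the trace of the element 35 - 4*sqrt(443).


Tr(a + b*sqrt(d)) = (a + b*sqrt(d)) + (a - b*sqrt(d)) = 2a
= 2 * (35)
= 70

70


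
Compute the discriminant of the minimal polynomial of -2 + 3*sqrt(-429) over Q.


The element -2 + 3*sqrt(-429) has minimal polynomial:
x^2 + 4*x + 3865
Discriminant = (4)^2 - 4*(3865)
= 16 - 15460
= -15444

-15444


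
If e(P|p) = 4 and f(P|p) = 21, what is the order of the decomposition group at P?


|D_P| = e * f
= 4 * 21
= 84

84


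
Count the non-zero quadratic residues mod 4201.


For prime p, the number of non-zero quadratic residues is (p-1)/2.
= (4201-1)/2
= 2100

2100


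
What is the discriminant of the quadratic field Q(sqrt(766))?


For K = Q(sqrt(d)) with d squarefree: disc(K) = d if d = 1 mod 4, and disc(K) = 4d if d = 2 or 3 mod 4.
Here d = 766, and d mod 4 = 2.
d = 2 mod 4, not 1 (O_K = Z[sqrt(d)]), so disc(K) = 4d = 4 * (766) = 3064

3064


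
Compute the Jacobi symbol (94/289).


Compute (94/289) via quadratic reciprocity:
  pull out 2: (2/289) = +1  (since 289 mod 8 = 1)
  reciprocity: (47/289) -> +(289/47)
  reduce: (7/47)
  reciprocity: (7/47) -> -(47/7)
  reduce: (5/7)
  reciprocity: (5/7) -> +(7/5)
  reduce: (2/5)
  pull out 2: (2/5) = -1  (since 5 mod 8 = 5)
  (1/5) = 1
Product of signs = 1

1


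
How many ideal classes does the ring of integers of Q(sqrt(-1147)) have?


K = Q(sqrt(-1147)). d mod 4 = 1, so D = disc(K) = d = -1147
h(K) equals the number of primitive reduced positive-definite forms (a, b, c) = a*x^2 + b*x*y + c*y^2 with b^2 - 4ac = D,
where reduced means |b| <= a <= c, with b >= 0 whenever |b| = a or a = c, and primitive means gcd(a, b, c) = 1.
Reduced forces 3a^2 <= |D| = 1147, so 1 <= a <= 19; b must have the parity of D, and c = (b^2 - D)/(4a) must be an integer >= a.
Enumerate a = 1..19, b in [-a, a]:
  a=1: (1, 1, 287)  [1]
  a=2..6: none
  a=7: (7, -1, 41), (7, 1, 41)  [2]
  a=8..12: none
  a=13: (13, -7, 23), (13, 7, 23)  [2]
  a=14..16: none
  a=17: (17, 3, 17)  [1]
  a=18..19: none
Total reduced forms: 1 + 2 + 2 + 1 = 6
h = 6

6


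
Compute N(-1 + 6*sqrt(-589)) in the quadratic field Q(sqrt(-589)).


N(a + b*sqrt(d)) = a^2 - d*b^2
= (-1)^2 - (-589)*(6)^2
= 1 + 21204
= 21205

21205


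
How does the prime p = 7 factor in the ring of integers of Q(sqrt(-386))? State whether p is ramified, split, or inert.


K = Q(sqrt(-386)). Since d mod 4 = 2, disc(K) = -1544.
Check p | disc: -1544 mod 7 = 3.
p does not divide disc. Compute Legendre symbol (d/p):
6^((7-1)/2) mod 7 = -1
(d/p) = -1, so p is inert: (p) stays prime with e=1, f=2, g=1.
Therefore p is inert.

inert


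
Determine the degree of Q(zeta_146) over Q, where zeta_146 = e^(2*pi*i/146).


The degree equals Euler's totient phi(146).
146 = 2 * 73
phi(146) = 72

72


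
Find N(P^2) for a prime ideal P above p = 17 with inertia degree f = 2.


N(P^a) = p^(a*f)
= 17^(2*2)
= 17^4
= 83521

83521


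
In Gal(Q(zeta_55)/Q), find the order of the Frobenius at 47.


The Frobenius at p in Gal(Q(zeta_n)/Q) = (Z/nZ)* is the class of p, so its order is ord_55(47), the smallest k >= 1 with 47^k = 1 mod 55.
n = 55 = 5 * 11, phi(55) = 40; the order divides phi(n).
Divisors of 40: 1, 2, 4, 5, 8, 10, 20, 40
Repeated squaring mod 55: 47^1 = 47, 47^2 = 9, 47^4 = 26, 47^8 = 16, 47^16 = 36, 47^32 = 31
Test divisors in increasing order:
  k=1: 47^1 = 47 mod 55
  k=2: 47^2 = 9 mod 55
  k=4: 47^4 = 26 mod 55
  k=5: 47^5 = 26 * 47 = 12 mod 55
  k=8: 47^8 = 16 mod 55
  k=10: 47^10 = 16 * 9 = 34 mod 55
  k=20: 47^20 = 36 * 26 = 1 mod 55  <- first divisor giving 1
Order = 20

20


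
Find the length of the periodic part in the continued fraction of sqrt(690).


Run the CF algorithm for sqrt(690).
a_0 = floor(sqrt(690)) = 26; set m_0=0, q_0=1.
Recurrence: m' = q*a - m,  q' = (d - m'^2)/q,  a' = floor((a_0 + m')/q').
  step 1: m=26, q=14, a=3
  step 2: m=16, q=31, a=1
  step 3: m=15, q=15, a=2
  step 4: m=15, q=31, a=1
  step 5: m=16, q=14, a=3
  step 6: m=26, q=1, a=52
a_6 = 2*a_0 = 52, so the period closes here.
sqrt(690) = [26; 3, 1, 2, 1, 3, 52]
Period length = 6

6


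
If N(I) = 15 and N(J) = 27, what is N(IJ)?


N(IJ) = N(I) * N(J)
= 15 * 27
= 405

405


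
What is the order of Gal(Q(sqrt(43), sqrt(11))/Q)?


The 2 square roots of distinct primes are multiplicatively independent over Q,
so [K:Q] = 2^2 and Gal(K/Q) is isomorphic to (Z/2Z)^2.
|Gal| = 2^2 = 4

4


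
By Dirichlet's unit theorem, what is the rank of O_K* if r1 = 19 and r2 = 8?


By Dirichlet's unit theorem:
rank = r1 + r2 - 1
= 19 + 8 - 1
= 26

26


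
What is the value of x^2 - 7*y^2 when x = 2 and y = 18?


x^2 - d*y^2
= 2^2 - 7*18^2
= 4 - 2268
= -2264

-2264


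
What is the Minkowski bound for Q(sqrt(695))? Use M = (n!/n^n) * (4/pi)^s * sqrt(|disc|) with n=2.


d = 695, d mod 4 = 3, so disc(K) = 4d = 2780; |disc(K)| = 2780
Real quadratic field, so n = 2, s = r2 = 0, r1 = 2
M = (n!/n^n) * (4/pi)^s * sqrt(|disc(K)|) = (2!/2^2) * (4/pi)^0 * sqrt(2780)
= 0.5 * 1.000000 * 52.725705
= 26.3629

26.3629


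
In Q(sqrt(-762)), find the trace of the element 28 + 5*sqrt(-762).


Tr(a + b*sqrt(d)) = (a + b*sqrt(d)) + (a - b*sqrt(d)) = 2a
= 2 * (28)
= 56

56


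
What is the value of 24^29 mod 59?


p = 59 is prime and the exponent is (p-1)/2 = 29, so by Euler's criterion 24^29 = (24/59) = +1 or -1 mod 59.
Compute by square-and-multiply:
  29 = 16 + 8 + 4 + 1 (binary 11101)
  Repeated squaring mod 59: 24^1 = 24, 24^2 = 45, 24^4 = 19, 24^8 = 7, 24^16 = 49
  24^29 = 24^16 * 24^8 * 24^4 * 24^1 = 49 * 7 * 19 * 24 mod 59
    49 * 7 = 343 = 48 mod 59
    48 * 19 = 912 = 27 mod 59
    27 * 24 = 648 = 58 mod 59
  24^29 = 58 mod 59
Result 58 = p - 1 = -1 mod 59: 24 is a quadratic non-residue mod 59. As a residue in [0, p-1] the value is 58.
24^29 mod 59 = 58

58


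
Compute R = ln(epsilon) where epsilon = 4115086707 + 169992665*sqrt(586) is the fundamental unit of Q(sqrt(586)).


epsilon = 4115086707 + 169992665*sqrt(586)
= 8.2302e+09
R = ln(8.2302e+09)
= 22.8311

22.8311


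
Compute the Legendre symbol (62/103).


p = 103 is prime, so compute (62/103) with the reciprocity algorithm (Jacobi-symbol steps: pull out 2s via (2/n), flip via reciprocity, reduce):
  pull out 2: (2/103) = +1  (since 103 mod 8 = 7)
  reciprocity: (31/103) -> -(103/31)
  reduce: (10/31)
  pull out 2: (2/31) = +1  (since 31 mod 8 = 7)
  reciprocity: (5/31) -> +(31/5)
  reduce: (1/5)
  (1/5) = 1
Product of signs = -1
(62/103) = -1

-1


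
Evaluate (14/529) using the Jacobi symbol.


Compute (14/529) via quadratic reciprocity:
  pull out 2: (2/529) = +1  (since 529 mod 8 = 1)
  reciprocity: (7/529) -> +(529/7)
  reduce: (4/7)
  pull out 2: (2/7) = +1  (since 7 mod 8 = 7)
  pull out 2: (2/7) = +1  (since 7 mod 8 = 7)
  (1/7) = 1
Product of signs = 1

1


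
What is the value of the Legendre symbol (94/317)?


p = 317 is prime, so compute (94/317) with the reciprocity algorithm (Jacobi-symbol steps: pull out 2s via (2/n), flip via reciprocity, reduce):
  pull out 2: (2/317) = -1  (since 317 mod 8 = 5)
  reciprocity: (47/317) -> +(317/47)
  reduce: (35/47)
  reciprocity: (35/47) -> -(47/35)
  reduce: (12/35)
  pull out 2: (2/35) = -1  (since 35 mod 8 = 3)
  pull out 2: (2/35) = -1  (since 35 mod 8 = 3)
  reciprocity: (3/35) -> -(35/3)
  reduce: (2/3)
  pull out 2: (2/3) = -1  (since 3 mod 8 = 3)
  (1/3) = 1
Product of signs = 1
(94/317) = 1

1


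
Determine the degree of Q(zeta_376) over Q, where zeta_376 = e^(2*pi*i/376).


The degree equals Euler's totient phi(376).
376 = 2^3 * 47
phi(376) = 184

184


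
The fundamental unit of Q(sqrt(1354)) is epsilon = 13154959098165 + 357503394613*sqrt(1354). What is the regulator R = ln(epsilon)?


epsilon = 13154959098165 + 357503394613*sqrt(1354)
= 2.6310e+13
R = ln(2.6310e+13)
= 30.9010

30.9010


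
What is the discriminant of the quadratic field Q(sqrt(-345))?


For K = Q(sqrt(d)) with d squarefree: disc(K) = d if d = 1 mod 4, and disc(K) = 4d if d = 2 or 3 mod 4.
Here d = -345, and d mod 4 = 3.
d = 3 mod 4, not 1 (O_K = Z[sqrt(d)]), so disc(K) = 4d = 4 * (-345) = -1380

-1380


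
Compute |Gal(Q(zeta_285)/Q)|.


|Gal(Q(zeta_285)/Q)| = phi(285)
= 144

144


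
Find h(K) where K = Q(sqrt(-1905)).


K = Q(sqrt(-1905)). d mod 4 = 3, so D = disc(K) = 4d = -7620
h(K) equals the number of primitive reduced positive-definite forms (a, b, c) = a*x^2 + b*x*y + c*y^2 with b^2 - 4ac = D,
where reduced means |b| <= a <= c, with b >= 0 whenever |b| = a or a = c, and primitive means gcd(a, b, c) = 1.
Reduced forces 3a^2 <= |D| = 7620, so 1 <= a <= 50; b must have the parity of D, and c = (b^2 - D)/(4a) must be an integer >= a.
Enumerate a = 1..50, b in [-a, a]:
  a=1: (1, 0, 1905)  [1]
  a=2: (2, 2, 953)  [1]
  a=3: (3, 0, 635)  [1]
  a=4: none
  a=5: (5, 0, 381)  [1]
  a=6: (6, 6, 319)  [1]
  a=7..9: none
  a=10: (10, 10, 193)  [1]
  a=11: (11, -6, 174), (11, 6, 174)  [2]
  a=12..14: none
  a=15: (15, 0, 127)  [1]
  a=16: none
  a=17: (17, -8, 113), (17, 8, 113)  [2]
  a=18..21: none
  a=22: (22, -6, 87), (22, 6, 87)  [2]
  a=23: (23, -4, 83), (23, 4, 83)  [2]
  a=24..28: none
  a=29: (29, -6, 66), (29, 6, 66)  [2]
  a=30: (30, 30, 71)  [1]
  a=31..32: none
  a=33: (33, -6, 58), (33, 6, 58)  [2]
  a=34: (34, -26, 61), (34, 26, 61)  [2]
  a=35..45: none
  a=46: (46, -42, 51), (46, 42, 51)  [2]
  a=47..50: none
Total reduced forms: 1 + 1 + 1 + 1 + 1 + 1 + 2 + 1 + 2 + 2 + 2 + 2 + 1 + 2 + 2 + 2 = 24
h = 24

24


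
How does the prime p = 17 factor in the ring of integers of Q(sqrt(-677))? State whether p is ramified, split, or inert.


K = Q(sqrt(-677)). Since d mod 4 = 3, disc(K) = -2708.
Check p | disc: -2708 mod 17 = 12.
p does not divide disc. Compute Legendre symbol (d/p):
3^((17-1)/2) mod 17 = -1
(d/p) = -1, so p is inert: (p) stays prime with e=1, f=2, g=1.
Therefore p is inert.

inert


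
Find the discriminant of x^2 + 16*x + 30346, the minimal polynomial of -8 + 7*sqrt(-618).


The element -8 + 7*sqrt(-618) has minimal polynomial:
x^2 + 16*x + 30346
Discriminant = (16)^2 - 4*(30346)
= 256 - 121384
= -121128

-121128


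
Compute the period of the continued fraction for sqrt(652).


Run the CF algorithm for sqrt(652).
a_0 = floor(sqrt(652)) = 25; set m_0=0, q_0=1.
Recurrence: m' = q*a - m,  q' = (d - m'^2)/q,  a' = floor((a_0 + m')/q').
  step 1: m=25, q=27, a=1
  step 2: m=2, q=24, a=1
  step 3: m=22, q=7, a=6
  step 4: m=20, q=36, a=1
  step 5: m=16, q=11, a=3
  step 6: m=17, q=33, a=1
  step 7: m=16, q=12, a=3
  step 8: m=20, q=21, a=2
  step 9: m=22, q=8, a=5
  step 10: m=18, q=41, a=1
  step 11: m=23, q=3, a=16
  step 12: m=25, q=9, a=5
  step 13: m=20, q=28, a=1
  step 14: m=8, q=21, a=1
  step 15: m=13, q=23, a=1
  step 16: m=10, q=24, a=1
  step 17: m=14, q=19, a=2
  step 18: m=24, q=4, a=12
  step 19: m=24, q=19, a=2
  step 20: m=14, q=24, a=1
  step 21: m=10, q=23, a=1
  step 22: m=13, q=21, a=1
  step 23: m=8, q=28, a=1
  step 24: m=20, q=9, a=5
  step 25: m=25, q=3, a=16
  step 26: m=23, q=41, a=1
  step 27: m=18, q=8, a=5
  step 28: m=22, q=21, a=2
  step 29: m=20, q=12, a=3
  step 30: m=16, q=33, a=1
  step 31: m=17, q=11, a=3
  step 32: m=16, q=36, a=1
  step 33: m=20, q=7, a=6
  step 34: m=22, q=24, a=1
  step 35: m=2, q=27, a=1
  step 36: m=25, q=1, a=50
a_36 = 2*a_0 = 50, so the period closes here.
sqrt(652) = [25; 1, 1, 6, 1, 3, 1, 3, 2, 5, 1, 16, 5, 1, 1, 1, 1, 2, 12, 2, 1, 1, 1, 1, 5, 16, 1, 5, 2, 3, 1, 3, 1, 6, 1, 1, 50]
Period length = 36

36


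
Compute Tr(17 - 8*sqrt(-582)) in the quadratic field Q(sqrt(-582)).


Tr(a + b*sqrt(d)) = (a + b*sqrt(d)) + (a - b*sqrt(d)) = 2a
= 2 * (17)
= 34

34


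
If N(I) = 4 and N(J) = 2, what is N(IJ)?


N(IJ) = N(I) * N(J)
= 4 * 2
= 8

8


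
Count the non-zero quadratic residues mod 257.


For prime p, the number of non-zero quadratic residues is (p-1)/2.
= (257-1)/2
= 128

128


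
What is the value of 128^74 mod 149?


p = 149 is prime and the exponent is (p-1)/2 = 74, so by Euler's criterion 128^74 = (128/149) = +1 or -1 mod 149.
Compute by square-and-multiply:
  74 = 64 + 8 + 2 (binary 1001010)
  Repeated squaring mod 149: 128^1 = 128, 128^2 = 143, 128^4 = 36, 128^8 = 104, 128^16 = 88, 128^32 = 145, 128^64 = 16
  128^74 = 128^64 * 128^8 * 128^2 = 16 * 104 * 143 mod 149
    16 * 104 = 1664 = 25 mod 149
    25 * 143 = 3575 = 148 mod 149
  128^74 = 148 mod 149
Result 148 = p - 1 = -1 mod 149: 128 is a quadratic non-residue mod 149. As a residue in [0, p-1] the value is 148.
128^74 mod 149 = 148

148


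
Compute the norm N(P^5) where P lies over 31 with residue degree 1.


N(P^a) = p^(a*f)
= 31^(5*1)
= 31^5
= 28629151

28629151


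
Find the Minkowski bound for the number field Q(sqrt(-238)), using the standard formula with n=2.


d = -238, d mod 4 = 2, so disc(K) = 4d = -952; |disc(K)| = 952
Imaginary quadratic field, so n = 2, s = r2 = 1, r1 = 0
M = (n!/n^n) * (4/pi)^s * sqrt(|disc(K)|) = (2!/2^2) * (4/pi)^1 * sqrt(952)
= 0.5 * 1.273240 * 30.854497
= 19.6426

19.6426


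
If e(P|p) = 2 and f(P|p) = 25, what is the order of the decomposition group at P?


|D_P| = e * f
= 2 * 25
= 50

50


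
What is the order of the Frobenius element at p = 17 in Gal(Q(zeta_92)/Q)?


The Frobenius at p in Gal(Q(zeta_n)/Q) = (Z/nZ)* is the class of p, so its order is ord_92(17), the smallest k >= 1 with 17^k = 1 mod 92.
n = 92 = 2^2 * 23, phi(92) = 44; the order divides phi(n).
Divisors of 44: 1, 2, 4, 11, 22, 44
Repeated squaring mod 92: 17^1 = 17, 17^2 = 13, 17^4 = 77, 17^8 = 41, 17^16 = 25, 17^32 = 73
Test divisors in increasing order:
  k=1: 17^1 = 17 mod 92
  k=2: 17^2 = 13 mod 92
  k=4: 17^4 = 77 mod 92
  k=11: 17^11 = 41 * 13 * 17 = 45 mod 92
  k=22: 17^22 = 25 * 77 * 13 = 1 mod 92  <- first divisor giving 1
Order = 22

22


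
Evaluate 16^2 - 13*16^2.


x^2 - d*y^2
= 16^2 - 13*16^2
= 256 - 3328
= -3072

-3072


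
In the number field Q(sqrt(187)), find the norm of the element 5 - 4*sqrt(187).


N(a + b*sqrt(d)) = a^2 - d*b^2
= (5)^2 - (187)*(-4)^2
= 25 - 2992
= -2967

-2967


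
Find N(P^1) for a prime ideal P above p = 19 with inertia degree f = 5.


N(P^a) = p^(a*f)
= 19^(1*5)
= 19^5
= 2476099

2476099


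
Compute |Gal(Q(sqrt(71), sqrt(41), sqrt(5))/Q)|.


The 3 square roots of distinct primes are multiplicatively independent over Q,
so [K:Q] = 2^3 and Gal(K/Q) is isomorphic to (Z/2Z)^3.
|Gal| = 2^3 = 8

8


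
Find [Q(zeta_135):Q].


The degree equals Euler's totient phi(135).
135 = 3^3 * 5
phi(135) = 72

72


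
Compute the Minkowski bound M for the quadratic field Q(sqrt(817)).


d = 817, d mod 4 = 1, so disc(K) = d = 817; |disc(K)| = 817
Real quadratic field, so n = 2, s = r2 = 0, r1 = 2
M = (n!/n^n) * (4/pi)^s * sqrt(|disc(K)|) = (2!/2^2) * (4/pi)^0 * sqrt(817)
= 0.5 * 1.000000 * 28.583212
= 14.2916

14.2916


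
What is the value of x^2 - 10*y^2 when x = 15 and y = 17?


x^2 - d*y^2
= 15^2 - 10*17^2
= 225 - 2890
= -2665

-2665


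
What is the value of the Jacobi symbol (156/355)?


Compute (156/355) via quadratic reciprocity:
  pull out 2: (2/355) = -1  (since 355 mod 8 = 3)
  pull out 2: (2/355) = -1  (since 355 mod 8 = 3)
  reciprocity: (39/355) -> -(355/39)
  reduce: (4/39)
  pull out 2: (2/39) = +1  (since 39 mod 8 = 7)
  pull out 2: (2/39) = +1  (since 39 mod 8 = 7)
  (1/39) = 1
Product of signs = -1

-1


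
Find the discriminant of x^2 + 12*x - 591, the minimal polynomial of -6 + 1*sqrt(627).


The element -6 + 1*sqrt(627) has minimal polynomial:
x^2 + 12*x - 591
Discriminant = (12)^2 - 4*(-591)
= 144 + 2364
= 2508

2508


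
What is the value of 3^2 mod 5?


p = 5 is prime and the exponent is (p-1)/2 = 2, so by Euler's criterion 3^2 = (3/5) = +1 or -1 mod 5.
Compute by square-and-multiply:
  2 = 2 (binary 10)
  Repeated squaring mod 5: 3^1 = 3, 3^2 = 4
  3^2 = 4 mod 5
Result 4 = p - 1 = -1 mod 5: 3 is a quadratic non-residue mod 5. As a residue in [0, p-1] the value is 4.
3^2 mod 5 = 4

4


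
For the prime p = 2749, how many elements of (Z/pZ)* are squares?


For prime p, the number of non-zero quadratic residues is (p-1)/2.
= (2749-1)/2
= 1374

1374


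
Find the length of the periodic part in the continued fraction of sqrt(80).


Run the CF algorithm for sqrt(80).
a_0 = floor(sqrt(80)) = 8; set m_0=0, q_0=1.
Recurrence: m' = q*a - m,  q' = (d - m'^2)/q,  a' = floor((a_0 + m')/q').
  step 1: m=8, q=16, a=1
  step 2: m=8, q=1, a=16
a_2 = 2*a_0 = 16, so the period closes here.
sqrt(80) = [8; 1, 16]
Period length = 2

2


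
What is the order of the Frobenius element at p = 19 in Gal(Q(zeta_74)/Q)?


The Frobenius at p in Gal(Q(zeta_n)/Q) = (Z/nZ)* is the class of p, so its order is ord_74(19), the smallest k >= 1 with 19^k = 1 mod 74.
n = 74 = 2 * 37, phi(74) = 36; the order divides phi(n).
Divisors of 36: 1, 2, 3, 4, 6, 9, 12, 18, 36
Repeated squaring mod 74: 19^1 = 19, 19^2 = 65, 19^4 = 7, 19^8 = 49, 19^16 = 33, 19^32 = 53
Test divisors in increasing order:
  k=1: 19^1 = 19 mod 74
  k=2: 19^2 = 65 mod 74
  k=3: 19^3 = 65 * 19 = 51 mod 74
  k=4: 19^4 = 7 mod 74
  k=6: 19^6 = 7 * 65 = 11 mod 74
  k=9: 19^9 = 49 * 19 = 43 mod 74
  k=12: 19^12 = 49 * 7 = 47 mod 74
  k=18: 19^18 = 33 * 65 = 73 mod 74
  k=36: 19^36 = 53 * 7 = 1 mod 74  <- first divisor giving 1
Order = 36

36


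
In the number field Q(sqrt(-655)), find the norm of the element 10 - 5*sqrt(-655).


N(a + b*sqrt(d)) = a^2 - d*b^2
= (10)^2 - (-655)*(-5)^2
= 100 + 16375
= 16475

16475


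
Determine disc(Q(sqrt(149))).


For K = Q(sqrt(d)) with d squarefree: disc(K) = d if d = 1 mod 4, and disc(K) = 4d if d = 2 or 3 mod 4.
Here d = 149, and d mod 4 = 1.
d = 1 mod 4 (O_K = Z[(1+sqrt(d))/2]), so disc(K) = d = 149

149


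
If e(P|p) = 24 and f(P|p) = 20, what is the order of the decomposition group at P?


|D_P| = e * f
= 24 * 20
= 480

480


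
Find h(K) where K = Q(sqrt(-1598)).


K = Q(sqrt(-1598)). d mod 4 = 2, so D = disc(K) = 4d = -6392
h(K) equals the number of primitive reduced positive-definite forms (a, b, c) = a*x^2 + b*x*y + c*y^2 with b^2 - 4ac = D,
where reduced means |b| <= a <= c, with b >= 0 whenever |b| = a or a = c, and primitive means gcd(a, b, c) = 1.
Reduced forces 3a^2 <= |D| = 6392, so 1 <= a <= 46; b must have the parity of D, and c = (b^2 - D)/(4a) must be an integer >= a.
Enumerate a = 1..46, b in [-a, a]:
  a=1: (1, 0, 1598)  [1]
  a=2: (2, 0, 799)  [1]
  a=3: (3, -2, 533), (3, 2, 533)  [2]
  a=4..5: none
  a=6: (6, -4, 267), (6, 4, 267)  [2]
  a=7..8: none
  a=9: (9, -4, 178), (9, 4, 178)  [2]
  a=10..12: none
  a=13: (13, -2, 123), (13, 2, 123)  [2]
  a=14..16: none
  a=17: (17, 0, 94)  [1]
  a=18: (18, -4, 89), (18, 4, 89)  [2]
  a=19: (19, -12, 86), (19, 12, 86)  [2]
  a=20..22: none
  a=23: (23, -18, 73), (23, 18, 73)  [2]
  a=24..25: none
  a=26: (26, -24, 67), (26, 24, 67)  [2]
  a=27: (27, -14, 61), (27, 14, 61)  [2]
  a=28..30: none
  a=31: (31, -26, 57), (31, 26, 57)  [2]
  a=32..33: none
  a=34: (34, 0, 47)  [1]
  a=35..36: none
  a=37: (37, -34, 51), (37, 34, 51)  [2]
  a=38: (38, -12, 43), (38, 12, 43)  [2]
  a=39: (39, -28, 46), (39, -2, 41), (39, 2, 41), (39, 28, 46)  [4]
  a=40..46: none
Total reduced forms: 1 + 1 + 2 + 2 + 2 + 2 + 1 + 2 + 2 + 2 + 2 + 2 + 2 + 1 + 2 + 2 + 4 = 32
h = 32

32


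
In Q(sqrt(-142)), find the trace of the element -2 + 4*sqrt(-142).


Tr(a + b*sqrt(d)) = (a + b*sqrt(d)) + (a - b*sqrt(d)) = 2a
= 2 * (-2)
= -4

-4


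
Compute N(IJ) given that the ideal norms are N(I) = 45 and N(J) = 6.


N(IJ) = N(I) * N(J)
= 45 * 6
= 270

270


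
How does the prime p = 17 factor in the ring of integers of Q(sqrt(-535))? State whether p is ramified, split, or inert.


K = Q(sqrt(-535)). Since d mod 4 = 1, disc(K) = -535.
Check p | disc: -535 mod 17 = 9.
p does not divide disc. Compute Legendre symbol (d/p):
9^((17-1)/2) mod 17 = 1
(d/p) = 1, so p splits: (p) = P*P' with e=1, f=1, g=2.
Therefore p is split.

split


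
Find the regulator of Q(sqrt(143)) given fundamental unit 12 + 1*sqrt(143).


epsilon = 12 + 1*sqrt(143)
= 23.9583
R = ln(23.9583)
= 3.1763

3.1763


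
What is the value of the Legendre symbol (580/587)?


p = 587 is prime, so compute (580/587) with the reciprocity algorithm (Jacobi-symbol steps: pull out 2s via (2/n), flip via reciprocity, reduce):
  pull out 2: (2/587) = -1  (since 587 mod 8 = 3)
  pull out 2: (2/587) = -1  (since 587 mod 8 = 3)
  reciprocity: (145/587) -> +(587/145)
  reduce: (7/145)
  reciprocity: (7/145) -> +(145/7)
  reduce: (5/7)
  reciprocity: (5/7) -> +(7/5)
  reduce: (2/5)
  pull out 2: (2/5) = -1  (since 5 mod 8 = 5)
  (1/5) = 1
Product of signs = -1
(580/587) = -1

-1


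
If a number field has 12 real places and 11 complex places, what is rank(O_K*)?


By Dirichlet's unit theorem:
rank = r1 + r2 - 1
= 12 + 11 - 1
= 22

22


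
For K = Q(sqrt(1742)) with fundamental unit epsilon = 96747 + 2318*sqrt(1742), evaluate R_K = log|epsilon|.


epsilon = 96747 + 2318*sqrt(1742)
= 193494.0000
R = ln(193494.0000)
= 12.1730

12.1730


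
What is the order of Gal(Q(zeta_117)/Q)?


|Gal(Q(zeta_117)/Q)| = phi(117)
= 72

72


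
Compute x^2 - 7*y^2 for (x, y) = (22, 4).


x^2 - d*y^2
= 22^2 - 7*4^2
= 484 - 112
= 372

372


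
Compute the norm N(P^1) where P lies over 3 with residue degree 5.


N(P^a) = p^(a*f)
= 3^(1*5)
= 3^5
= 243

243


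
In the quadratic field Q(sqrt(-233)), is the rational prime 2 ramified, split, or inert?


K = Q(sqrt(-233)). Since d mod 4 = 3, disc(K) = -932.
Check p | disc: -932 mod 2 = 0.
p divides disc, so p ramifies: (p) = P^2 with e=2, f=1, g=1.
Therefore p is ramified.

ramified


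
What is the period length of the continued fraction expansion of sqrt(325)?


Run the CF algorithm for sqrt(325).
a_0 = floor(sqrt(325)) = 18; set m_0=0, q_0=1.
Recurrence: m' = q*a - m,  q' = (d - m'^2)/q,  a' = floor((a_0 + m')/q').
  step 1: m=18, q=1, a=36
a_1 = 2*a_0 = 36, so the period closes here.
sqrt(325) = [18; 36]
Period length = 1

1


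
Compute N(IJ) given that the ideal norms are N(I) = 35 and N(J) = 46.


N(IJ) = N(I) * N(J)
= 35 * 46
= 1610

1610


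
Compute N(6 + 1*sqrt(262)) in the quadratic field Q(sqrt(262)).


N(a + b*sqrt(d)) = a^2 - d*b^2
= (6)^2 - (262)*(1)^2
= 36 - 262
= -226

-226


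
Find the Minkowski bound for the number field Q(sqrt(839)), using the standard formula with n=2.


d = 839, d mod 4 = 3, so disc(K) = 4d = 3356; |disc(K)| = 3356
Real quadratic field, so n = 2, s = r2 = 0, r1 = 2
M = (n!/n^n) * (4/pi)^s * sqrt(|disc(K)|) = (2!/2^2) * (4/pi)^0 * sqrt(3356)
= 0.5 * 1.000000 * 57.930993
= 28.9655

28.9655


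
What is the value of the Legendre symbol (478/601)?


p = 601 is prime, so compute (478/601) with the reciprocity algorithm (Jacobi-symbol steps: pull out 2s via (2/n), flip via reciprocity, reduce):
  pull out 2: (2/601) = +1  (since 601 mod 8 = 1)
  reciprocity: (239/601) -> +(601/239)
  reduce: (123/239)
  reciprocity: (123/239) -> -(239/123)
  reduce: (116/123)
  pull out 2: (2/123) = -1  (since 123 mod 8 = 3)
  pull out 2: (2/123) = -1  (since 123 mod 8 = 3)
  reciprocity: (29/123) -> +(123/29)
  reduce: (7/29)
  reciprocity: (7/29) -> +(29/7)
  reduce: (1/7)
  (1/7) = 1
Product of signs = -1
(478/601) = -1

-1
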